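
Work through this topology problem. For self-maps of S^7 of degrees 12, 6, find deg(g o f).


Degree is multiplicative under composition: deg(g o f) = deg(g) * deg(f).
= 6 * 12 = 72

72


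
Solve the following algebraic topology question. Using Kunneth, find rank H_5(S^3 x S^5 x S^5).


Each S^d has Poincare polynomial 1 + t^d.
The product S^3 x S^5 x S^5 has Poincare polynomial prod(1+t^d_i).
Expanding: b_0=1, b_3=1, b_5=2, b_8=2, b_10=1, b_13=1.
b_5 = 2

2


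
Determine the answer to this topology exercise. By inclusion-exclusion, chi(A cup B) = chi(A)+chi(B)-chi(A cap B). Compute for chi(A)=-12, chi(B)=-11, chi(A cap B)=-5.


chi(A cup B) = chi(A) + chi(B) - chi(A cap B)
= -12 + (-11) - (-5)
= -18

-18


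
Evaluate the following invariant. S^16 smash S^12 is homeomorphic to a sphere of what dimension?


S^m ^ S^n = S^{m+n}.
k = 16 + 12 = 28

28


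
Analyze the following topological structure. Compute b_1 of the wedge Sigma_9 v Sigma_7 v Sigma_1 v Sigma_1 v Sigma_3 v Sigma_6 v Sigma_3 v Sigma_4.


For a wedge X v Y: reduced H_k(X v Y) = H_k(X) + H_k(Y).
Each Sigma_g contributes b_1 = 2g.
b_1 = 18 + 14 + 2 + 2 + 6 + 12 + 6 + 8 = 68

68


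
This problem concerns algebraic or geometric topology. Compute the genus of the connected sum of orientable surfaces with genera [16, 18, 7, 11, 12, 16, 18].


Genus is additive under connected sum of orientable surfaces.
g = 16 + 18 + 7 + 11 + 12 + 16 + 18 = 98

98


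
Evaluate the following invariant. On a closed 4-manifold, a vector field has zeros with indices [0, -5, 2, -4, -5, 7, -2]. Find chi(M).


Poincare-Hopf: chi(M) = sum of indices of zeros.
chi = (0) + (-5) + (2) + (-4) + (-5) + (7) + (-2) = -7

-7


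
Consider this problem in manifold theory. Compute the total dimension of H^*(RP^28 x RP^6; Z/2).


dim H^*(RP^n; Z/2) = n+1 (one Z/2 in each degree 0..n).
Total Betti number is multiplicative.
Total = (28+1) * (6+1) = 29 * 7 = 203

203


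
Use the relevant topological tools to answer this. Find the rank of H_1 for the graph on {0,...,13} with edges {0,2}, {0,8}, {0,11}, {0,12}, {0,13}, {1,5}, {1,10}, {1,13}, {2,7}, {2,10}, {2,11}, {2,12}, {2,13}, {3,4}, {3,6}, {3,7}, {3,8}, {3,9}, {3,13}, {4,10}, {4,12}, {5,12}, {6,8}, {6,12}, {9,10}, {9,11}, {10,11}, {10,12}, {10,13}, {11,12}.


b_1 = E - V + (number of components).
E = 30, V = 14, components = 1.
b_1 = 30 - 14 + 1 = 17

17


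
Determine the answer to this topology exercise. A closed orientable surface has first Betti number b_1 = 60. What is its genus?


For a closed orientable surface: b_1 = 2g.
60 = 2g
g = 60 / 2 = 30

30


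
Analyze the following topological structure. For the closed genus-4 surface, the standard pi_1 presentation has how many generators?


Standard presentation: pi_1(Sigma_g) = <a_1,b_1,...,a_g,b_g | [a_1,b_1]...[a_g,b_g] = 1>.
Number of generators = 2g = 2*4 = 8

8


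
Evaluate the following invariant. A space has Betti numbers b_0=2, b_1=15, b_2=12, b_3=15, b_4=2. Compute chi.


chi = sum_k (-1)^k b_k.
= (2) + (-15) + (12) + (-15) + (2)
= -14

-14


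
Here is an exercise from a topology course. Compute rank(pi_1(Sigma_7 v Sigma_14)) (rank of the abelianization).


For a wedge: H_1(A v B) = H_1(A) + H_1(B).
b_1(Sigma_7) = 14, b_1(Sigma_14) = 28.
b_1 = 14 + 28 = 42

42


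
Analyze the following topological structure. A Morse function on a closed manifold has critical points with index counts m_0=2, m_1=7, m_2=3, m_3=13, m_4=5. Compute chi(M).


Morse theory: chi(M) = sum_k (-1)^k m_k where m_k = #(index-k critical points).
= (2) + (-7) + (3) + (-13) + (5) = -10

-10


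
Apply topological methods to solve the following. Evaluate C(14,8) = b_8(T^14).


By the Kunneth formula, b_k(T^n) = C(n,k).
b_8(T^14) = C(14,8).
C(14,8) = 14!/(8!*6!) = 3003

3003


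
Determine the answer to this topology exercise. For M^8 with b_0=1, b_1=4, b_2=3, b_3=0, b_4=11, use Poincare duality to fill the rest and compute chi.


By Poincare duality b_k = b_{8-k}, so full Betti numbers: b_0=1, b_1=4, b_2=3, b_3=0, b_4=11, b_5=0, b_6=3, b_7=4, b_8=1.
chi = sum (-1)^k b_k = 11

11


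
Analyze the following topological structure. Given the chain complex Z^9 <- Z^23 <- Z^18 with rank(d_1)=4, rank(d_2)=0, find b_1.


rank H_k = rank(ker d_k) - rank(im d_{k+1}).
rank(ker d_1) = rank(C_1) - rank(d_1) = 23 - 4 = 19.
rank(im d_{1+1}) = 0.
rank H_1 = 19 - 0 = 19

19


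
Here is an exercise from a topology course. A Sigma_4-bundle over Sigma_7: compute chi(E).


For a fiber bundle F -> E -> B (with CW structure): chi(E) = chi(B) * chi(F).
chi(Sigma_7) = -12, chi(Sigma_4) = -6.
chi(E) = (-12) * (-6) = 72

72


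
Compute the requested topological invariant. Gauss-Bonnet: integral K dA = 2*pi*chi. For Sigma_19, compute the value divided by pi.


Gauss-Bonnet: integral K dA = 2*pi*chi(M).
chi(Sigma_19) = 2 - 2*19 = -36.
(integral K dA)/pi = 2*chi = 2*(-36) = -72

-72


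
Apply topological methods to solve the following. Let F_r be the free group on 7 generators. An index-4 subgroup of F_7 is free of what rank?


Nielsen-Schreier: an index-n subgroup of F_r is free of rank 1 + n(r-1).
Equivalently: chi(cover) = n*chi(base); chi(vee_r S^1) = 1 - 7 = -6.
chi(E) = 4*(-6) = -24; rank = 1 - chi(E) = 1 - (-24) = 25.
rank = 1 + 4*(7-1) = 1 + 24 = 25

25


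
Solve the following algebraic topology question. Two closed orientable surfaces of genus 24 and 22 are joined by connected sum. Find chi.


chi(Sigma_24) = 2 - 2*24 = -46
chi(Sigma_22) = 2 - 2*22 = -42
For surfaces: chi(A#B) = chi(A) + chi(B) - 2.
chi = -46 + -42 - 2 = -90

-90


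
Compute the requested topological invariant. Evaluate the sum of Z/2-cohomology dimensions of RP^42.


H^k(RP^42; Z/2) = Z/2 for each 0 <= k <= 42.
Total dimension = 42 + 1 = 43

43


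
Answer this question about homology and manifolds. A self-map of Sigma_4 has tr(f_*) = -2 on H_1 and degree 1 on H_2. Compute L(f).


L(f) = tr(f_0*) - tr(f_1*) + tr(f_2*).
= 1 - (-2) + (1)
= 4

4


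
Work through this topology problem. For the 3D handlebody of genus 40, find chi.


A genus-g handlebody deformation retracts to a wedge of g circles.
chi(vee_g S^1) = 1 - g.
chi(H_40) = 1 - 40 = -39

-39


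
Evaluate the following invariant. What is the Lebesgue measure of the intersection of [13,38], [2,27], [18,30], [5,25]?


Intersection = [max(a_i), min(b_i)] = [18, 25].
Length = 25 - 18 = 7

7


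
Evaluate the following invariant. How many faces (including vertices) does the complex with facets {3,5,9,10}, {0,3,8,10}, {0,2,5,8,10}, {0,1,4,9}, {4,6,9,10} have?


Each maximal simplex on m vertices has 2^m - 1 nonempty faces.
Take the union (dedupe shared faces).
Total distinct faces = 72

72


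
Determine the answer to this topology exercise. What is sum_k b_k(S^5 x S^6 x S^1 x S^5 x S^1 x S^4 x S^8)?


Total Betti number is multiplicative under products.
Each S^d (d>=1) has total Betti number 2.
There are 7 sphere factors.
Total = 2^7 = 128

128


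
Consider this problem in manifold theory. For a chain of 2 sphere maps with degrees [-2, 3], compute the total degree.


Degree is multiplicative: deg(composition) = product of degrees.
= (-2) * (3) = -6

-6


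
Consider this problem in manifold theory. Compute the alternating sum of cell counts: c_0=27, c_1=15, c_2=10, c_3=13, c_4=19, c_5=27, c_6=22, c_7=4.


chi = sum_k (-1)^k c_k.
= (-1)^0*27 + (-1)^1*15 + (-1)^2*10 + (-1)^3*13 + (-1)^4*19 + (-1)^5*27 + (-1)^6*22 + (-1)^7*4
= (27) + (-15) + (10) + (-13) + (19) + (-27) + (22) + (-4)
= 19

19


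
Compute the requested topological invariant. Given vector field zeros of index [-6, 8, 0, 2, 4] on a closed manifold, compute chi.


Poincare-Hopf: chi(M) = sum of indices of zeros.
chi = (-6) + (8) + (0) + (2) + (4) = 8

8


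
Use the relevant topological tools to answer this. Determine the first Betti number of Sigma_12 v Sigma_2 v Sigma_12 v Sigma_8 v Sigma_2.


For a wedge X v Y: reduced H_k(X v Y) = H_k(X) + H_k(Y).
Each Sigma_g contributes b_1 = 2g.
b_1 = 24 + 4 + 24 + 16 + 4 = 72

72


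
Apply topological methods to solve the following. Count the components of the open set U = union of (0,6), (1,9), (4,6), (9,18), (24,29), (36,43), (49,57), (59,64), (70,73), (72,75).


Sort and merge overlapping open intervals.
Merged: (0,9), (9,18), (24,29), (36,43), (49,57), (59,64), (70,75).
Number of components = 7

7


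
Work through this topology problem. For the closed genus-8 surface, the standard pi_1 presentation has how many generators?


Standard presentation: pi_1(Sigma_g) = <a_1,b_1,...,a_g,b_g | [a_1,b_1]...[a_g,b_g] = 1>.
Number of generators = 2g = 2*8 = 16

16


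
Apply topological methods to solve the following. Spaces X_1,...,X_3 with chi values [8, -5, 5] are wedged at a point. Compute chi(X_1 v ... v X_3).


chi(A v B) = chi(A) + chi(B) - 1 (one point identified).
For 3 spaces: chi = (sum chi_i) - (3 - 1).
sum = 8; chi = 8 - 2 = 6

6


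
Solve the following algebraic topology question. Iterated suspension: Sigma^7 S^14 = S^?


Each suspension raises dimension by 1: Sigma S^n = S^{n+1}.
Sigma^7 S^14 = S^{14+7} = S^21

21


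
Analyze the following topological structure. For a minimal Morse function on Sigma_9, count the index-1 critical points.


A perfect Morse function has m_k = b_k.
For Sigma_9: b_0=1, b_1=2g=18, b_2=1.
Saddles m_1 = 2g = 18

18


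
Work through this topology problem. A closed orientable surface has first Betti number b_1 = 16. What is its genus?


For a closed orientable surface: b_1 = 2g.
16 = 2g
g = 16 / 2 = 8

8


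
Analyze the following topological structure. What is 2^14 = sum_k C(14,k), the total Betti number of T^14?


b_k(T^14) = C(14,k), so the sum over k is sum_k C(14,k) = 2^14.
Total = 2^14 = 16384

16384


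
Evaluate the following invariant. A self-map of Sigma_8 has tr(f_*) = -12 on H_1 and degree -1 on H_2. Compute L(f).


L(f) = tr(f_0*) - tr(f_1*) + tr(f_2*).
= 1 - (-12) + (-1)
= 12

12


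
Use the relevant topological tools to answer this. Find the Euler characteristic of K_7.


K_7: V = 7, E = C(7,2) = 21.
chi = V - E = 7 - 21 = -14

-14


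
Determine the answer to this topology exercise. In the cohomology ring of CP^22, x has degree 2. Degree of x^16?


|x| = 2 in H^*(CP^n).
|x^16| = 16 * |x| = 16 * 2 = 32

32


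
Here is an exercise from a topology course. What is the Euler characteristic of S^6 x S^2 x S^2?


chi is multiplicative: chi(X x Y) = chi(X) chi(Y).
Each even-dim sphere has chi = 2. There are 3 factors.
chi = 2^3 = 8

8


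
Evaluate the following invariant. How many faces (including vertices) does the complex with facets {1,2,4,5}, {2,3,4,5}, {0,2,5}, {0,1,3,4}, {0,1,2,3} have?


Each maximal simplex on m vertices has 2^m - 1 nonempty faces.
Take the union (dedupe shared faces).
Total distinct faces = 40

40


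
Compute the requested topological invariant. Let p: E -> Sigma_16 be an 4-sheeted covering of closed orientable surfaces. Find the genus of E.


For an n-sheeted cover: chi(E) = n * chi(B).
chi(Sigma_16) = 2 - 2*16 = -30.
chi(E) = 4 * (-30) = -120.
genus(E) = (2 - chi(E))/2 = (2 - (-120))/2 = 122/2 = 61

61


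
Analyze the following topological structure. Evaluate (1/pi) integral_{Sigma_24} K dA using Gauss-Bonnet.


Gauss-Bonnet: integral K dA = 2*pi*chi(M).
chi(Sigma_24) = 2 - 2*24 = -46.
(integral K dA)/pi = 2*chi = 2*(-46) = -92

-92


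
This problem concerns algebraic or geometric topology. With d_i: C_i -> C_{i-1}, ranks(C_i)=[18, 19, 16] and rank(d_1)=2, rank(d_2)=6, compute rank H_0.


rank H_k = rank(ker d_k) - rank(im d_{k+1}).
rank(ker d_0) = rank(C_0) - rank(d_0) = 18 - 0 = 18.
rank(im d_{0+1}) = 2.
rank H_0 = 18 - 2 = 16

16


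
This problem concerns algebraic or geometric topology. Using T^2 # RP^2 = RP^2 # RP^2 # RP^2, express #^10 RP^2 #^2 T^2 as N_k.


Since a >= 1, the sum is non-orientable; each T^2 can be replaced by RP^2 # RP^2 (since T^2#RP^2 = 3RP^2).
Total crosscaps k = 10 + 2*2 = 14.
Check via chi: chi = 10*1 + 2*0 - (10+2-1)*2 = -12 = 2 - k = -12. Consistent.

14


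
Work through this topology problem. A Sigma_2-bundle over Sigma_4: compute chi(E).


For a fiber bundle F -> E -> B (with CW structure): chi(E) = chi(B) * chi(F).
chi(Sigma_4) = -6, chi(Sigma_2) = -2.
chi(E) = (-6) * (-2) = 12

12


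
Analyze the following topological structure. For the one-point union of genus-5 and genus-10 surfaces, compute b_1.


For a wedge: H_1(A v B) = H_1(A) + H_1(B).
b_1(Sigma_5) = 10, b_1(Sigma_10) = 20.
b_1 = 10 + 20 = 30

30


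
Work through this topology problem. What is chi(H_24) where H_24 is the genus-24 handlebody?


A genus-g handlebody deformation retracts to a wedge of g circles.
chi(vee_g S^1) = 1 - g.
chi(H_24) = 1 - 24 = -23

-23


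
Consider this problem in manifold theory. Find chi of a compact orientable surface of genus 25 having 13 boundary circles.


For a compact orientable surface with genus g and b boundary components: chi = 2 - 2g - b.
chi = 2 - 2*25 - 13 = 2 - 50 - 13 = -61

-61


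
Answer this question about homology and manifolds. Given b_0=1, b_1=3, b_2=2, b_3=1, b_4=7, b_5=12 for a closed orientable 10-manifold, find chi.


By Poincare duality b_k = b_{10-k}, so full Betti numbers: b_0=1, b_1=3, b_2=2, b_3=1, b_4=7, b_5=12, b_6=7, b_7=1, b_8=2, b_9=3, b_10=1.
chi = sum (-1)^k b_k = 0

0


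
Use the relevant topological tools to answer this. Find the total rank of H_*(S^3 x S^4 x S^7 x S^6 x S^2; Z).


Total Betti number is multiplicative under products.
Each S^d (d>=1) has total Betti number 2.
There are 5 sphere factors.
Total = 2^5 = 32

32


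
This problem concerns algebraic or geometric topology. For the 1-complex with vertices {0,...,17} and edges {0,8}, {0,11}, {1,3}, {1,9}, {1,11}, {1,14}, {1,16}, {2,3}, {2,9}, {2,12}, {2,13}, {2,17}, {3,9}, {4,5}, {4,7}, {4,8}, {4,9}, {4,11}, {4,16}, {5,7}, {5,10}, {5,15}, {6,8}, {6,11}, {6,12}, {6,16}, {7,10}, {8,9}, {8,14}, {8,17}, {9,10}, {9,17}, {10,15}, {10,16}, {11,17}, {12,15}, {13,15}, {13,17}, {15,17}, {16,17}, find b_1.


b_1 = E - V + (number of components).
E = 40, V = 18, components = 1.
b_1 = 40 - 18 + 1 = 23

23


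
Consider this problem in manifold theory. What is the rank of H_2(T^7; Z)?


By the Kunneth formula, b_k(T^n) = C(n,k).
b_2(T^7) = C(7,2).
C(7,2) = 7!/(2!*5!) = 21

21


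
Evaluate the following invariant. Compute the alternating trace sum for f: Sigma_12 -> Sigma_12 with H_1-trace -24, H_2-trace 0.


L(f) = tr(f_0*) - tr(f_1*) + tr(f_2*).
= 1 - (-24) + (0)
= 25

25


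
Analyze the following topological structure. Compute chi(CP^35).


CP^35 has one cell in each even dimension 0, 2, ..., 2*35 (35+1 cells total).
All cells are even-dimensional, so chi = number of cells.
chi = 35 + 1 = 36

36


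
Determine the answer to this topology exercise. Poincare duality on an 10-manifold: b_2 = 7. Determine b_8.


Poincare duality for closed orientable n-manifolds: b_k = b_{n-k}.
Here n = 10, so b_8 = b_2 = 7

7


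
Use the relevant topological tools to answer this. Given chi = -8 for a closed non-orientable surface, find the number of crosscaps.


chi = 2 - k for closed non-orientable surfaces with k crosscaps.
-8 = 2 - k
k = 2 - (-8) = 10

10


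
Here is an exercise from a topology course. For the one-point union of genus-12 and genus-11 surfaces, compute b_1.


For a wedge: H_1(A v B) = H_1(A) + H_1(B).
b_1(Sigma_12) = 24, b_1(Sigma_11) = 22.
b_1 = 24 + 22 = 46

46


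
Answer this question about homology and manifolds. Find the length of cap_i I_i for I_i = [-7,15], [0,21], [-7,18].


Intersection = [max(a_i), min(b_i)] = [0, 15].
Length = 15 - 0 = 15

15


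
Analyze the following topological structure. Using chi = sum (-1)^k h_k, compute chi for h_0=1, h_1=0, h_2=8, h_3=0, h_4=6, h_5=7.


Handles of index k contribute (-1)^k to chi (same as CW cells).
chi = (1) + (0) + (8) + (0) + (6) + (-7) = 8

8


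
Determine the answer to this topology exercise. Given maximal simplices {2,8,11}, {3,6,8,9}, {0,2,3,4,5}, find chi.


Enumerate all faces; f-vector: f_0=9, f_1=19, f_2=15, f_3=6, f_4=1.
chi = sum (-1)^k f_k = 0

0


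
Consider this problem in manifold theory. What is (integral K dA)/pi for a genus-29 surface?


Gauss-Bonnet: integral K dA = 2*pi*chi(M).
chi(Sigma_29) = 2 - 2*29 = -56.
(integral K dA)/pi = 2*chi = 2*(-56) = -112

-112


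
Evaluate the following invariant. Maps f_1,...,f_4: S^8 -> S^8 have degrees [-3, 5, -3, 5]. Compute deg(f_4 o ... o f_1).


Degree is multiplicative: deg(composition) = product of degrees.
= (-3) * (5) * (-3) * (5) = 225

225


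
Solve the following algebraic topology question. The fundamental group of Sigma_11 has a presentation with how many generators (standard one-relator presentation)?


Standard presentation: pi_1(Sigma_g) = <a_1,b_1,...,a_g,b_g | [a_1,b_1]...[a_g,b_g] = 1>.
Number of generators = 2g = 2*11 = 22

22


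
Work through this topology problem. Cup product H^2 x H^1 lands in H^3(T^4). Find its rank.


Cup product: H^p x H^q -> H^{p+q}; here p+q = 2+1 = 3.
rank H^k(T^n) = C(n,k).
C(4,3) = 4

4


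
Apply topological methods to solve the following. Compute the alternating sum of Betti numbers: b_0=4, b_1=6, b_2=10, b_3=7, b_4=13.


chi = sum_k (-1)^k b_k.
= (4) + (-6) + (10) + (-7) + (13)
= 14

14


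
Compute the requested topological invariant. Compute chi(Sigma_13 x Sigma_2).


chi(Sigma_13) = 2 - 2*13 = -24
chi(Sigma_2) = 2 - 2*2 = -2
chi(product) = (-24) * (-2) = 48

48


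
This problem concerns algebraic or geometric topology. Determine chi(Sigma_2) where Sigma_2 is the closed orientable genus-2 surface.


For a closed orientable surface of genus g: chi = 2 - 2g.
Here g = 2.
chi = 2 - 2*2 = 2 - 4 = -2

-2


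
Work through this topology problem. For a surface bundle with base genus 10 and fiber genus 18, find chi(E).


For a fiber bundle F -> E -> B (with CW structure): chi(E) = chi(B) * chi(F).
chi(Sigma_10) = -18, chi(Sigma_18) = -34.
chi(E) = (-18) * (-34) = 612

612


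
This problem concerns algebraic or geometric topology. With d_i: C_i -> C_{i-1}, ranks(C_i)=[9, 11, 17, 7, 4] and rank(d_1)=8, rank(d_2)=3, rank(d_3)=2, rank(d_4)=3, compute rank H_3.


rank H_k = rank(ker d_k) - rank(im d_{k+1}).
rank(ker d_3) = rank(C_3) - rank(d_3) = 7 - 2 = 5.
rank(im d_{3+1}) = 3.
rank H_3 = 5 - 3 = 2

2


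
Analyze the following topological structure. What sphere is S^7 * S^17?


Join of spheres: S^m * S^n = S^{m+n+1}.
dim = 7 + 17 + 1 = 25

25


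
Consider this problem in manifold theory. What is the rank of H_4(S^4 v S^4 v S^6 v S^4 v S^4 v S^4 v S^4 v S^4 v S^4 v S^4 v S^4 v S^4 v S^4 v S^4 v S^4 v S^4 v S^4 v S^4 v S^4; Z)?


For a wedge of spheres, H_k (k>0) is free on one generator per sphere of dimension k.
Spheres of dimension 4: count = 18.
b_4 = 18

18


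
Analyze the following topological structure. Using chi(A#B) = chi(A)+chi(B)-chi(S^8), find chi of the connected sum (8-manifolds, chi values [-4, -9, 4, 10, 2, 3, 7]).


For n-manifolds: chi(A#B) = chi(A) + chi(B) - chi(S^8).
chi(S^8) = 1 + (-1)^8 = 2.
chi(#) = (sum chi_i) - (7-1)*chi(S^8) = 13 - 6*2 = 1

1


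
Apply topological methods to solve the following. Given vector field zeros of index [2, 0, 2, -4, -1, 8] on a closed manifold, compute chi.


Poincare-Hopf: chi(M) = sum of indices of zeros.
chi = (2) + (0) + (2) + (-4) + (-1) + (8) = 7

7


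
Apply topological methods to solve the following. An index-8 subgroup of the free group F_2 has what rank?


Nielsen-Schreier: an index-n subgroup of F_r is free of rank 1 + n(r-1).
Equivalently: chi(cover) = n*chi(base); chi(vee_r S^1) = 1 - 2 = -1.
chi(E) = 8*(-1) = -8; rank = 1 - chi(E) = 1 - (-8) = 9.
rank = 1 + 8*(2-1) = 1 + 8 = 9

9


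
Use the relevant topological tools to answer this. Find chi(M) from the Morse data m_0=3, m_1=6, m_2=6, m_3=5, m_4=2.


Morse theory: chi(M) = sum_k (-1)^k m_k where m_k = #(index-k critical points).
= (3) + (-6) + (6) + (-5) + (2) = 0

0


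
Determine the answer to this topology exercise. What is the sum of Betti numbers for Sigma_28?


For Sigma_28: b_0 = 1, b_1 = 2g = 56, b_2 = 1.
Total = 1 + 56 + 1 = 58

58


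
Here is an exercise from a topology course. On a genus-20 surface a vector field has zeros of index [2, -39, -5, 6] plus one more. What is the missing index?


Poincare-Hopf: sum of indices = chi(M).
chi(Sigma_20) = 2 - 2*20 = -38.
Sum of known indices = -36.
x = chi - (sum known) = -38 - (-36) = -2

-2


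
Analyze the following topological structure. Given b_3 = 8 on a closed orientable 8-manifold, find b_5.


Poincare duality for closed orientable n-manifolds: b_k = b_{n-k}.
Here n = 8, so b_5 = b_3 = 8

8


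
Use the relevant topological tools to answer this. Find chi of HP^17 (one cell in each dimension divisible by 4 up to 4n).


HP^17 has one cell in each dimension 0, 4, ..., 4*17 (17+1 cells, all even-dim).
chi = 17 + 1 = 18

18


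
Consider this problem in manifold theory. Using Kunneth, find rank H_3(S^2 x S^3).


Each S^d has Poincare polynomial 1 + t^d.
The product S^2 x S^3 has Poincare polynomial prod(1+t^d_i).
Expanding: b_0=1, b_2=1, b_3=1, b_5=1.
b_3 = 1

1


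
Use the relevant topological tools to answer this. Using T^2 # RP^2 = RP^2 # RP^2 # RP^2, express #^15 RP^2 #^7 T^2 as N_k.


Since a >= 1, the sum is non-orientable; each T^2 can be replaced by RP^2 # RP^2 (since T^2#RP^2 = 3RP^2).
Total crosscaps k = 15 + 2*7 = 29.
Check via chi: chi = 15*1 + 7*0 - (15+7-1)*2 = -27 = 2 - k = -27. Consistent.

29


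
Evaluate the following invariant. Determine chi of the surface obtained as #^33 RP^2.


For a non-orientable closed surface with k crosscaps: chi = 2 - k.
Here k = 33.
chi = 2 - 33 = -31

-31


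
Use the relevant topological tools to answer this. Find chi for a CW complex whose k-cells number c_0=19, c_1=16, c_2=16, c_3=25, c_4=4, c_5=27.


chi = sum_k (-1)^k c_k.
= (-1)^0*19 + (-1)^1*16 + (-1)^2*16 + (-1)^3*25 + (-1)^4*4 + (-1)^5*27
= (19) + (-16) + (16) + (-25) + (4) + (-27)
= -29

-29


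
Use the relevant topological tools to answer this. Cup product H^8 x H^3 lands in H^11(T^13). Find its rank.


Cup product: H^p x H^q -> H^{p+q}; here p+q = 8+3 = 11.
rank H^k(T^n) = C(n,k).
C(13,11) = 78

78


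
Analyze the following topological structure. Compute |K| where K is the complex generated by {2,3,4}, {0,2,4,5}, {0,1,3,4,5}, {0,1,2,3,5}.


Each maximal simplex on m vertices has 2^m - 1 nonempty faces.
Take the union (dedupe shared faces).
Total distinct faces = 52

52


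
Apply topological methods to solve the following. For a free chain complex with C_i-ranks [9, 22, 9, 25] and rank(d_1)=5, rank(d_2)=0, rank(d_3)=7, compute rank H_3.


rank H_k = rank(ker d_k) - rank(im d_{k+1}).
rank(ker d_3) = rank(C_3) - rank(d_3) = 25 - 7 = 18.
rank(im d_{3+1}) = 0.
rank H_3 = 18 - 0 = 18

18


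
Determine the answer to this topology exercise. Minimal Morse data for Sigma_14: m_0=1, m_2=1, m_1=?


A perfect Morse function has m_k = b_k.
For Sigma_14: b_0=1, b_1=2g=28, b_2=1.
Saddles m_1 = 2g = 28

28


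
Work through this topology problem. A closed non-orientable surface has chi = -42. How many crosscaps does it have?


chi = 2 - k for closed non-orientable surfaces with k crosscaps.
-42 = 2 - k
k = 2 - (-42) = 44

44


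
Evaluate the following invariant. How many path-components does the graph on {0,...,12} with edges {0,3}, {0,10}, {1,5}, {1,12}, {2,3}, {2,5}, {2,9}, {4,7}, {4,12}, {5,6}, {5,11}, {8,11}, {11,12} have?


Run DFS/union-find over 13 vertices.
V = 13, E = 13.
Number of components = 1

1


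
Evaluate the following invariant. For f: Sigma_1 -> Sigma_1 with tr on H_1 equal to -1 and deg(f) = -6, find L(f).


L(f) = tr(f_0*) - tr(f_1*) + tr(f_2*).
= 1 - (-1) + (-6)
= -4

-4


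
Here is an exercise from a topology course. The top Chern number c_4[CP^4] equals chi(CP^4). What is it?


For any closed oriented manifold, <e(TM),[M]> = chi(M).
chi(CP^4) = 4+1 = 5

5


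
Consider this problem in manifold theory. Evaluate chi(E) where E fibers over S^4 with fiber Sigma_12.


chi(S^4) = 2 (n even), chi(Sigma_12) = 2 - 2*12 = -22.
chi(E) = 2 * (-22) = -44

-44


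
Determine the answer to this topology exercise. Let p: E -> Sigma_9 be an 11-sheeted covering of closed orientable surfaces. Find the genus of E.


For an n-sheeted cover: chi(E) = n * chi(B).
chi(Sigma_9) = 2 - 2*9 = -16.
chi(E) = 11 * (-16) = -176.
genus(E) = (2 - chi(E))/2 = (2 - (-176))/2 = 178/2 = 89

89


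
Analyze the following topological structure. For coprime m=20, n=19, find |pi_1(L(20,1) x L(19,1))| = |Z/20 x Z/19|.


pi_1(X x Y) = pi_1(X) x pi_1(Y).
pi_1(L(20,1)) = Z/20, pi_1(L(19,1)) = Z/19.
|Z/20 x Z/19| = 20 * 19 = 380

380


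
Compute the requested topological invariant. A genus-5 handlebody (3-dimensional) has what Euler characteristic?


A genus-g handlebody deformation retracts to a wedge of g circles.
chi(vee_g S^1) = 1 - g.
chi(H_5) = 1 - 5 = -4

-4


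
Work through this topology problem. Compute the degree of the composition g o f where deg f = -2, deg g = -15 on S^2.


Degree is multiplicative under composition: deg(g o f) = deg(g) * deg(f).
= -15 * -2 = 30

30


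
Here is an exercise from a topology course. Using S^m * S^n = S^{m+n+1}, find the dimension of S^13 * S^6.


Join of spheres: S^m * S^n = S^{m+n+1}.
dim = 13 + 6 + 1 = 20

20


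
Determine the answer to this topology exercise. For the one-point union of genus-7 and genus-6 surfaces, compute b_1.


For a wedge: H_1(A v B) = H_1(A) + H_1(B).
b_1(Sigma_7) = 14, b_1(Sigma_6) = 12.
b_1 = 14 + 12 = 26

26


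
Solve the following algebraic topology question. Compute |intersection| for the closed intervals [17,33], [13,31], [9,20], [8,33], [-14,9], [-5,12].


Intersection = [max(a_i), min(b_i)] = [17, 9].
Since 17 > 9, the intersection is empty.
Length = 0

0


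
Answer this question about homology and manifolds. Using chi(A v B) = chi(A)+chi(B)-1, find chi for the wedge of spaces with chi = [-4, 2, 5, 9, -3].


chi(A v B) = chi(A) + chi(B) - 1 (one point identified).
For 5 spaces: chi = (sum chi_i) - (5 - 1).
sum = 9; chi = 9 - 4 = 5

5


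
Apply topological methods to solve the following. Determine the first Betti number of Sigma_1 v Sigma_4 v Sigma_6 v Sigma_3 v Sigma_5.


For a wedge X v Y: reduced H_k(X v Y) = H_k(X) + H_k(Y).
Each Sigma_g contributes b_1 = 2g.
b_1 = 2 + 8 + 12 + 6 + 10 = 38

38


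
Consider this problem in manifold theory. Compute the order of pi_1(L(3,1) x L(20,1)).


pi_1(X x Y) = pi_1(X) x pi_1(Y).
pi_1(L(3,1)) = Z/3, pi_1(L(20,1)) = Z/20.
|Z/3 x Z/20| = 3 * 20 = 60

60


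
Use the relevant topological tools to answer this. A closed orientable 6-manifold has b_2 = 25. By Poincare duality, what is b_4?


Poincare duality for closed orientable n-manifolds: b_k = b_{n-k}.
Here n = 6, so b_4 = b_2 = 25

25


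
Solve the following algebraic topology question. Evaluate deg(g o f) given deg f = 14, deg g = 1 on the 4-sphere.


Degree is multiplicative under composition: deg(g o f) = deg(g) * deg(f).
= 1 * 14 = 14

14


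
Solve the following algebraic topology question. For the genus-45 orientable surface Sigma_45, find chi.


For a closed orientable surface of genus g: chi = 2 - 2g.
Here g = 45.
chi = 2 - 2*45 = 2 - 90 = -88

-88


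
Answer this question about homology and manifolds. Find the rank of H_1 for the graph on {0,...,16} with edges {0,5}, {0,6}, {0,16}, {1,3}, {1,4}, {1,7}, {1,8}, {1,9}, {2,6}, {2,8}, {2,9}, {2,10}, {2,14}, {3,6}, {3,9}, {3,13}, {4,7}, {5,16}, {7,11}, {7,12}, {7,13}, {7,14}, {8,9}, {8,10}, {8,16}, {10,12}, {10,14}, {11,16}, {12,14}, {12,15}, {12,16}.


b_1 = E - V + (number of components).
E = 31, V = 17, components = 1.
b_1 = 31 - 17 + 1 = 15

15


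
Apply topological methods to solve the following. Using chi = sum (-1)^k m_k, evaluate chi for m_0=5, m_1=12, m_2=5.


Morse theory: chi(M) = sum_k (-1)^k m_k where m_k = #(index-k critical points).
= (5) + (-12) + (5) = -2

-2


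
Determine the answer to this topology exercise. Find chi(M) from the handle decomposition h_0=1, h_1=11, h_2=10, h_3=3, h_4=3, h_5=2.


Handles of index k contribute (-1)^k to chi (same as CW cells).
chi = (1) + (-11) + (10) + (-3) + (3) + (-2) = -2

-2


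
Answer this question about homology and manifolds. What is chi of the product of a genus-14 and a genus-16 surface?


chi(Sigma_14) = 2 - 2*14 = -26
chi(Sigma_16) = 2 - 2*16 = -30
chi(product) = (-26) * (-30) = 780

780


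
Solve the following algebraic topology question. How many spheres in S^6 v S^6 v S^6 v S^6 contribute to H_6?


For a wedge of spheres, H_k (k>0) is free on one generator per sphere of dimension k.
Spheres of dimension 6: count = 4.
b_6 = 4

4


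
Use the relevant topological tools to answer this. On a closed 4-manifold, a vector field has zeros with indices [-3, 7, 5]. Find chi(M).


Poincare-Hopf: chi(M) = sum of indices of zeros.
chi = (-3) + (7) + (5) = 9

9


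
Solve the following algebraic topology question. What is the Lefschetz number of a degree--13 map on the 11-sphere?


On S^11: L(f) = tr(f_0*) + (-1)^11 tr(f_11*) = 1 + (-1)^11 * deg(f).
L(f) = 1 + (-1)^11 * -13 = 1 + 13 = 14

14


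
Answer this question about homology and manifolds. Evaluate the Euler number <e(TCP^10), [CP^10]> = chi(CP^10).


For any closed oriented manifold, <e(TM),[M]> = chi(M).
chi(CP^10) = 10+1 = 11

11


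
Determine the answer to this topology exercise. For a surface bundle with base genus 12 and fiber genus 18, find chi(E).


For a fiber bundle F -> E -> B (with CW structure): chi(E) = chi(B) * chi(F).
chi(Sigma_12) = -22, chi(Sigma_18) = -34.
chi(E) = (-22) * (-34) = 748

748


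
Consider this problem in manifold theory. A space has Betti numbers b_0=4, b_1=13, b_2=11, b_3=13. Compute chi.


chi = sum_k (-1)^k b_k.
= (4) + (-13) + (11) + (-13)
= -11

-11


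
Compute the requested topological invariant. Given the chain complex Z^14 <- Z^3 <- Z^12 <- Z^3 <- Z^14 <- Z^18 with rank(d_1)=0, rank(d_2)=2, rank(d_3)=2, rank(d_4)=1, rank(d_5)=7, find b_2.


rank H_k = rank(ker d_k) - rank(im d_{k+1}).
rank(ker d_2) = rank(C_2) - rank(d_2) = 12 - 2 = 10.
rank(im d_{2+1}) = 2.
rank H_2 = 10 - 2 = 8

8


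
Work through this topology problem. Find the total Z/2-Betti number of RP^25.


H^k(RP^25; Z/2) = Z/2 for each 0 <= k <= 25.
Total dimension = 25 + 1 = 26

26


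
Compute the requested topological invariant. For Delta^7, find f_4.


Delta^7 has 7+1 vertices. A 4-face is a choice of 4+1 vertices.
f_4 = C(7+1, 4+1) = C(8,5) = 56

56


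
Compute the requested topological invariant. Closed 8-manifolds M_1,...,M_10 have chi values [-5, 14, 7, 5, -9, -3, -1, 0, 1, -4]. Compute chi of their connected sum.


For n-manifolds: chi(A#B) = chi(A) + chi(B) - chi(S^8).
chi(S^8) = 1 + (-1)^8 = 2.
chi(#) = (sum chi_i) - (10-1)*chi(S^8) = 5 - 9*2 = -13

-13


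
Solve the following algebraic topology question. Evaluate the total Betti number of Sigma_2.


For Sigma_2: b_0 = 1, b_1 = 2g = 4, b_2 = 1.
Total = 1 + 4 + 1 = 6

6


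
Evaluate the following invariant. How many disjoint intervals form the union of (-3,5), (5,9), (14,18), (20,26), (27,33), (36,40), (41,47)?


Sort and merge overlapping open intervals.
Merged: (-3,5), (5,9), (14,18), (20,26), (27,33), (36,40), (41,47).
Number of components = 7

7


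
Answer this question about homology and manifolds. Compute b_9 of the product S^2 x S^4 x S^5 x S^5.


Each S^d has Poincare polynomial 1 + t^d.
The product S^2 x S^4 x S^5 x S^5 has Poincare polynomial prod(1+t^d_i).
Expanding: b_0=1, b_2=1, b_4=1, b_5=2, b_6=1, b_7=2, b_9=2, b_10=1, b_11=2, b_12=1, b_14=1, b_16=1.
b_9 = 2

2


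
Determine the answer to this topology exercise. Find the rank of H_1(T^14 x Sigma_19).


pi_1(A x B) = pi_1(A) x pi_1(B); rank of abelianization = b_1.
b_1(T^14) = 14, b_1(Sigma_19) = 2*19 = 38.
b_1(product) = 14 + 38 = 52

52


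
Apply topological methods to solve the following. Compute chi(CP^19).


CP^19 has one cell in each even dimension 0, 2, ..., 2*19 (19+1 cells total).
All cells are even-dimensional, so chi = number of cells.
chi = 19 + 1 = 20

20


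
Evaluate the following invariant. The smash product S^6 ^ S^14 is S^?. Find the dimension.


S^m ^ S^n = S^{m+n}.
k = 6 + 14 = 20

20


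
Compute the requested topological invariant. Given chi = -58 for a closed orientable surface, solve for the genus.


chi = 2 - 2g for closed orientable surfaces.
-58 = 2 - 2g
2g = 2 - (-58) = 60
g = 30

30


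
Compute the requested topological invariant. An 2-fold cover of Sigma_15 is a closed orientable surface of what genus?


For an n-sheeted cover: chi(E) = n * chi(B).
chi(Sigma_15) = 2 - 2*15 = -28.
chi(E) = 2 * (-28) = -56.
genus(E) = (2 - chi(E))/2 = (2 - (-56))/2 = 58/2 = 29

29


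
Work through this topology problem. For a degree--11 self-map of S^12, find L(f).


On S^12: L(f) = tr(f_0*) + (-1)^12 tr(f_12*) = 1 + (-1)^12 * deg(f).
L(f) = 1 + (-1)^12 * -11 = 1 + -11 = -10

-10


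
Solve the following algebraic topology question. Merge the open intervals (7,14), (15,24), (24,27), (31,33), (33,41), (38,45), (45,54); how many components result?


Sort and merge overlapping open intervals.
Merged: (7,14), (15,24), (24,27), (31,33), (33,45), (45,54).
Number of components = 6

6


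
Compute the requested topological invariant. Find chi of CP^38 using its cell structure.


CP^38 has one cell in each even dimension 0, 2, ..., 2*38 (38+1 cells total).
All cells are even-dimensional, so chi = number of cells.
chi = 38 + 1 = 39

39


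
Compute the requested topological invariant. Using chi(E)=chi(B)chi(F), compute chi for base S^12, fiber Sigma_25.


chi(S^12) = 2 (n even), chi(Sigma_25) = 2 - 2*25 = -48.
chi(E) = 2 * (-48) = -96

-96


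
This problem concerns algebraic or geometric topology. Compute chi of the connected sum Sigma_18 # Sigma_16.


chi(Sigma_18) = 2 - 2*18 = -34
chi(Sigma_16) = 2 - 2*16 = -30
For surfaces: chi(A#B) = chi(A) + chi(B) - 2.
chi = -34 + -30 - 2 = -66

-66


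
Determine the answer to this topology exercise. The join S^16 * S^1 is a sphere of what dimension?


Join of spheres: S^m * S^n = S^{m+n+1}.
dim = 16 + 1 + 1 = 18

18


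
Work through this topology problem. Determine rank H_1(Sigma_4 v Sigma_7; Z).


For a wedge: H_1(A v B) = H_1(A) + H_1(B).
b_1(Sigma_4) = 8, b_1(Sigma_7) = 14.
b_1 = 8 + 14 = 22

22


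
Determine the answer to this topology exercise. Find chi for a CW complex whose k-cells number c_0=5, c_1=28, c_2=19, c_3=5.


chi = sum_k (-1)^k c_k.
= (-1)^0*5 + (-1)^1*28 + (-1)^2*19 + (-1)^3*5
= (5) + (-28) + (19) + (-5)
= -9

-9


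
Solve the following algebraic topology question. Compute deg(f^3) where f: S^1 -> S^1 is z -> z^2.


deg(f) = 2. Degree is multiplicative: deg(f^3) = (deg f)^3.
deg(f^3) = (2)^3 = 8

8


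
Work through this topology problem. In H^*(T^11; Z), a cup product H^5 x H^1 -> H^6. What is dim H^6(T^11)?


Cup product: H^p x H^q -> H^{p+q}; here p+q = 5+1 = 6.
rank H^k(T^n) = C(n,k).
C(11,6) = 462

462


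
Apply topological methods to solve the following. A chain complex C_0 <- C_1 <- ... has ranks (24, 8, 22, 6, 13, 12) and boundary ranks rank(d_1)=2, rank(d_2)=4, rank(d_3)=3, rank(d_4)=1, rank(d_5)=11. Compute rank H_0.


rank H_k = rank(ker d_k) - rank(im d_{k+1}).
rank(ker d_0) = rank(C_0) - rank(d_0) = 24 - 0 = 24.
rank(im d_{0+1}) = 2.
rank H_0 = 24 - 2 = 22

22


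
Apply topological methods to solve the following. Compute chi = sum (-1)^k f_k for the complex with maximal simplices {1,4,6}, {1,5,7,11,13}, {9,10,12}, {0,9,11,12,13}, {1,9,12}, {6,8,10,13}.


Enumerate all faces; f-vector: f_0=12, f_1=32, f_2=27, f_3=11, f_4=2.
chi = sum (-1)^k f_k = -2

-2


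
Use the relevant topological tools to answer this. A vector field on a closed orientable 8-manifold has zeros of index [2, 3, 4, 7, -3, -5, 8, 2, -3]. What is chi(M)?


Poincare-Hopf: chi(M) = sum of indices of zeros.
chi = (2) + (3) + (4) + (7) + (-3) + (-5) + (8) + (2) + (-3) = 15

15


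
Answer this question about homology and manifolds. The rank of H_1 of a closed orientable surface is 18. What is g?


For a closed orientable surface: b_1 = 2g.
18 = 2g
g = 18 / 2 = 9

9


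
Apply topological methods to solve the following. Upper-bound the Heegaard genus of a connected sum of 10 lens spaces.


Heegaard genus satisfies g(A#B) <= g(A) + g(B).
Each lens space has g = 1.
Upper bound: 10 * 1 = 10

10


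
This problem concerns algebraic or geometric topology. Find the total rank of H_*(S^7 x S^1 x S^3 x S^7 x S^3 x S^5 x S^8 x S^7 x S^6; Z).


Total Betti number is multiplicative under products.
Each S^d (d>=1) has total Betti number 2.
There are 9 sphere factors.
Total = 2^9 = 512

512


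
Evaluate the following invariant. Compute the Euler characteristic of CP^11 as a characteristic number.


For any closed oriented manifold, <e(TM),[M]> = chi(M).
chi(CP^11) = 11+1 = 12

12


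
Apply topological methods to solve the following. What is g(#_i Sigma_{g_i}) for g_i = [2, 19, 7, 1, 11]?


Genus is additive under connected sum of orientable surfaces.
g = 2 + 19 + 7 + 1 + 11 = 40

40


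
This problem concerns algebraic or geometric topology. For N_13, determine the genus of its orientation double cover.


chi(N_13) = 2 - 13 = -11.
Double cover: chi(Sigma_g) = 2 * chi(N_13) = 2*(-11) = -22.
2 - 2g = -22, so g = (2 - (-22))/2 = 24/2 = 12

12


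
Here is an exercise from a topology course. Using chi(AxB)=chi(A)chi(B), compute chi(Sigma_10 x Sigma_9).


chi(Sigma_10) = 2 - 2*10 = -18
chi(Sigma_9) = 2 - 2*9 = -16
chi(product) = (-18) * (-16) = 288

288


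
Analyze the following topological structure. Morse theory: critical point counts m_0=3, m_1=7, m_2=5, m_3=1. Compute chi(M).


Morse theory: chi(M) = sum_k (-1)^k m_k where m_k = #(index-k critical points).
= (3) + (-7) + (5) + (-1) = 0

0


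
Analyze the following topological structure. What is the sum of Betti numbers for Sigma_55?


For Sigma_55: b_0 = 1, b_1 = 2g = 110, b_2 = 1.
Total = 1 + 110 + 1 = 112

112


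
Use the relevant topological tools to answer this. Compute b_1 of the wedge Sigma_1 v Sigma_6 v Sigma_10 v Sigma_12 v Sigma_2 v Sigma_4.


For a wedge X v Y: reduced H_k(X v Y) = H_k(X) + H_k(Y).
Each Sigma_g contributes b_1 = 2g.
b_1 = 2 + 12 + 20 + 24 + 4 + 8 = 70

70


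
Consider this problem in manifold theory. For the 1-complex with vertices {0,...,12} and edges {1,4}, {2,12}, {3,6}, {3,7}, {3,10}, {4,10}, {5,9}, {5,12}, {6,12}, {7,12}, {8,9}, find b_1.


b_1 = E - V + (number of components).
E = 11, V = 13, components = 3.
b_1 = 11 - 13 + 3 = 1

1


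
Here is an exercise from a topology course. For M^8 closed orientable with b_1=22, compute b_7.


Poincare duality for closed orientable n-manifolds: b_k = b_{n-k}.
Here n = 8, so b_7 = b_1 = 22

22


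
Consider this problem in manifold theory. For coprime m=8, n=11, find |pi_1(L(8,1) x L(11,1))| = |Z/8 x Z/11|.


pi_1(X x Y) = pi_1(X) x pi_1(Y).
pi_1(L(8,1)) = Z/8, pi_1(L(11,1)) = Z/11.
|Z/8 x Z/11| = 8 * 11 = 88

88


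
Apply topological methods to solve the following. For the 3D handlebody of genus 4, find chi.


A genus-g handlebody deformation retracts to a wedge of g circles.
chi(vee_g S^1) = 1 - g.
chi(H_4) = 1 - 4 = -3

-3


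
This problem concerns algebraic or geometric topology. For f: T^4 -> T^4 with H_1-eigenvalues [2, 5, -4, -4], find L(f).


For a torus self-map: L(f) = det(I - A) where A acts on H_1.
L(f) = (1-2) * (1-5) * (1--4) * (1--4) = -1 * -4 * 5 * 5 = 100

100
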